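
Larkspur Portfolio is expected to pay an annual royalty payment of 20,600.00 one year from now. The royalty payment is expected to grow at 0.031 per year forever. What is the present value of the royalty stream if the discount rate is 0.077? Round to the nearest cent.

Growing perpetuity: P = D₁ / (r − g) = 20,600.0000 / (0.077 − 0.031) = 447,826.09

447826.09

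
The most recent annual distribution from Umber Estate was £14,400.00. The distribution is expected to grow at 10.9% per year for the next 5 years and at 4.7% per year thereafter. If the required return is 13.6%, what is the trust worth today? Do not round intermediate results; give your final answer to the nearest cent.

D_1 = 15969.60000
D_2 = 17710.28640
D_3 = 19640.70762
D_4 = 21781.54475
D_5 = 24155.73313
Terminal value at year 5: TV = D_5×(1+g_2)/(r−g_2) = 25291.05258/0.089 = 284169.13014
P_0 = D_1/(1+r)^1 + D_2/(1+r)^2 + D_3/(1+r)^3 + D_4/(1+r)^4 + D_5/(1+r)^5 + TV/(1+r)^5
    = 14057.74648 + 13723.62750 + 13397.44974 + 13079.02444 + 12768.16734 + 150205.29445 = 217231.30995

£217231.31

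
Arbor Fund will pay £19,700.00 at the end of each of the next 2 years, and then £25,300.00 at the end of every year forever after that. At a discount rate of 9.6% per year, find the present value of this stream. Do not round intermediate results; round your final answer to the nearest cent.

PV of 2-year annuity: £19,700.00 × [1 − (1+0.096)^−2] / 0.096 = 34374.50051
Perpetuity value at year 2: £25,300.00 / 0.096 = 263541.66667
PV of perpetuity: 263541.66667 / (1+0.096)^2 = 219395.73454
Total PV = 34374.50051 + 219395.73454 = 253770.23505

£253770.24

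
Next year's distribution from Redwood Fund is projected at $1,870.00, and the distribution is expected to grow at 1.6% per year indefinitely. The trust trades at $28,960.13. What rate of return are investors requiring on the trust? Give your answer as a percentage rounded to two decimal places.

8.06%

P = D₁/(r − g) ⇒ r = D₁/P + g = $1,870.0000/$28,960.13 + 0.016 = 0.064572 + 0.016 = 0.080572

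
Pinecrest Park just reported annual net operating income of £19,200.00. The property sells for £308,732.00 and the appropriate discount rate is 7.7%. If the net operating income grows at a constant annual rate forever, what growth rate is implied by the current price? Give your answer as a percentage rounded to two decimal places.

1.39%

P = D₀(1+g)/(r−g) ⇒ P(r−g) = D₀(1+g) ⇒ g(P+D₀) = P·r − D₀
g = (P·r − D₀)/(P + D₀) = (£308,732.00×0.077 − £19,200.00) / (£308,732.00 + £19,200.00) = 0.013943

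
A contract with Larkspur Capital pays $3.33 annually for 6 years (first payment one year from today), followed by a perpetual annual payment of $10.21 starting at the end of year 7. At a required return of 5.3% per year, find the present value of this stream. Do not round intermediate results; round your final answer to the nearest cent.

PV of 6-year annuity: $3.33 × [1 − (1+0.053)^−6] / 0.053 = 16.74110
Perpetuity value at year 6: $10.21 / 0.053 = 192.64151
PV of perpetuity: 192.64151 / (1+0.053)^6 = 141.31220
Total PV = 16.74110 + 141.31220 = 158.05329

$158.05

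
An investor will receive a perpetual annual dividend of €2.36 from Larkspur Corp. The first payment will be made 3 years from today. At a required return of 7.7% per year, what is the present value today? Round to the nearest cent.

Value at end of year 2: C / r = €2.36 / 0.077 = €30.6494
Discount to today: PV = €30.6494 / (1 + 0.077)^2 = €30.6494 / 1.159929 = €26.42

€26.42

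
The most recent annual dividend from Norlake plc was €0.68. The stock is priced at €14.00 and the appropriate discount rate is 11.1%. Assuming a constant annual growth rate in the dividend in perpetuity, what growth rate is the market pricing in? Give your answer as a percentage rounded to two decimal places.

P = D₀(1+g)/(r−g) ⇒ P(r−g) = D₀(1+g) ⇒ g(P+D₀) = P·r − D₀
g = (P·r − D₀)/(P + D₀) = (€14.00×0.111 − €0.68) / (€14.00 + €0.68) = 0.059537

5.95%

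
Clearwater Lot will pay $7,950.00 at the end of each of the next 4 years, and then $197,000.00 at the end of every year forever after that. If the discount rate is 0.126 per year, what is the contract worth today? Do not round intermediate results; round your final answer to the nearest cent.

PV of 4-year annuity: $7,950.00 × [1 − (1+0.126)^−4] / 0.126 = 23844.93439
Perpetuity value at year 4: $197,000.00 / 0.126 = 1563492.06349
PV of perpetuity: 1563492.06349 / (1+0.126)^4 = 972617.58859
Total PV = 23844.93439 + 972617.58859 = 996462.52298

$996462.52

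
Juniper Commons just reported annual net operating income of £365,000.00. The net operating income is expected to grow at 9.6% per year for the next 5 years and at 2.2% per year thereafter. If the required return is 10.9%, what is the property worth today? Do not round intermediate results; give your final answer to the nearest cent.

D_1 = 400040.00000
D_2 = 438443.84000
D_3 = 480534.44864
D_4 = 526665.75571
D_5 = 577225.66826
Terminal value at year 5: TV = D_5×(1+g_2)/(r−g_2) = 589924.63296/0.087 = 6780742.90758
P_0 = D_1/(1+r)^1 + D_2/(1+r)^2 + D_3/(1+r)^3 + D_4/(1+r)^4 + D_5/(1+r)^5 + TV/(1+r)^5
    = 360721.37060 + 356492.89647 + 352313.98966 + 348184.06913 + 344102.56065 + 4042216.28721 = 5804031.17372

£5804031.17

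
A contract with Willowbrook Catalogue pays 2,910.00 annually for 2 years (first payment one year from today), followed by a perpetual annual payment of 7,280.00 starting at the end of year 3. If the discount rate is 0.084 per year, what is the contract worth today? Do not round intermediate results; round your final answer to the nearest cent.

PV of 2-year annuity: 2,910.00 × [1 − (1+0.084)^−2] / 0.084 = 5160.97956
Perpetuity value at year 2: 7,280.00 / 0.084 = 86666.66667
PV of perpetuity: 86666.66667 / (1+0.084)^2 = 73755.35010
Total PV = 5160.97956 + 73755.35010 = 78916.32966

78916.33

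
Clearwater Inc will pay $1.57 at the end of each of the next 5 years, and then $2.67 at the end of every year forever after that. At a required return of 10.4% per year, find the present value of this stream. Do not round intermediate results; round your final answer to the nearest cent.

PV of 5-year annuity: $1.57 × [1 − (1+0.104)^−5] / 0.104 = 5.89121
Perpetuity value at year 5: $2.67 / 0.104 = 25.67308
PV of perpetuity: 25.67308 / (1+0.104)^5 = 15.65426
Total PV = 5.89121 + 15.65426 = 21.54547

$21.55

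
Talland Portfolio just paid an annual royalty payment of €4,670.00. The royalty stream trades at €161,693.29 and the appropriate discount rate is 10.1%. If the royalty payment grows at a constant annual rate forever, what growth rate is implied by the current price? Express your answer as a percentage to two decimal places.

7.01%

P = D₀(1+g)/(r−g) ⇒ P(r−g) = D₀(1+g) ⇒ g(P+D₀) = P·r − D₀
g = (P·r − D₀)/(P + D₀) = (€161,693.29×0.101 − €4,670.00) / (€161,693.29 + €4,670.00) = 0.070094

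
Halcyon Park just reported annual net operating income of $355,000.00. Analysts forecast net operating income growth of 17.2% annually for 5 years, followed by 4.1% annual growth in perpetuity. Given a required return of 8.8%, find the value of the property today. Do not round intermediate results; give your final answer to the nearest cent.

$13635431.98

D_1 = 416060.00000
D_2 = 487622.32000
D_3 = 571493.35904
D_4 = 669790.21679
D_5 = 784994.13408
Terminal value at year 5: TV = D_5×(1+g_2)/(r−g_2) = 817178.89358/0.047 = 17386784.96981
P_0 = D_1/(1+r)^1 + D_2/(1+r)^2 + D_3/(1+r)^3 + D_4/(1+r)^4 + D_5/(1+r)^5 + TV/(1+r)^5
    = 382408.08824 + 411932.24211 + 443735.83433 + 477994.85095 + 514898.86518 + 11404462.09891 = 13635431.97970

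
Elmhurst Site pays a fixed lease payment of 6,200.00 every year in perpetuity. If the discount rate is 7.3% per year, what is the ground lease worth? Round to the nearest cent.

84931.51

Level perpetuity: PV = C / r = 6,200.00 / 0.073 = 84,931.51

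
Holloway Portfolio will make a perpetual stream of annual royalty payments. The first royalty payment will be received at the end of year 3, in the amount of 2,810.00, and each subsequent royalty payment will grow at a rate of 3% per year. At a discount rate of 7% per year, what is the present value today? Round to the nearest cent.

61359.07

Value at end of year 2: C₁ / (r − g) = 2,810.00 / (0.07 − 0.03) = 70,250.0000
Discount to today: PV = 70,250.0000 / (1 + 0.07)^2 = 70,250.0000 / 1.144900 = 61,359.07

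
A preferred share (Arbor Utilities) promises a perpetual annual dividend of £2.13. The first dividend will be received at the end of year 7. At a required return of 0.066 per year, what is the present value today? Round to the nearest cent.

£21.99

Value at end of year 6: C / r = £2.13 / 0.066 = £32.2727
Discount to today: PV = £32.2727 / (1 + 0.066)^6 = £32.2727 / 1.467382 = £21.99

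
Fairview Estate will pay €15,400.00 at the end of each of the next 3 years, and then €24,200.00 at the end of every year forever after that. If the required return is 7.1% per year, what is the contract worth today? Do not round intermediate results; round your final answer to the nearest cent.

PV of 3-year annuity: €15,400.00 × [1 − (1+0.071)^−3] / 0.071 = 40340.74193
Perpetuity value at year 3: €24,200.00 / 0.071 = 340845.07042
PV of perpetuity: 340845.07042 / (1+0.071)^3 = 277452.47596
Total PV = 40340.74193 + 277452.47596 = 317793.21789

€317793.22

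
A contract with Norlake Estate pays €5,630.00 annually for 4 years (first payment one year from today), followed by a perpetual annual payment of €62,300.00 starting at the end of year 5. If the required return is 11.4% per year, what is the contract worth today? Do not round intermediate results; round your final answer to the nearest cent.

PV of 4-year annuity: €5,630.00 × [1 − (1+0.114)^−4] / 0.114 = 17318.63646
Perpetuity value at year 4: €62,300.00 / 0.114 = 546491.22807
PV of perpetuity: 546491.22807 / (1+0.114)^4 = 354848.05734
Total PV = 17318.63646 + 354848.05734 = 372166.69380

€372166.69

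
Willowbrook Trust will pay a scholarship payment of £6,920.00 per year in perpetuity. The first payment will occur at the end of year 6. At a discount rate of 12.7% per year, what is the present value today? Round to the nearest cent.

Value at end of year 5: C / r = £6,920.00 / 0.127 = £54,488.1890
Discount to today: PV = £54,488.1890 / (1 + 0.127)^5 = £54,488.1890 / 1.818108 = £29,969.73

£29969.73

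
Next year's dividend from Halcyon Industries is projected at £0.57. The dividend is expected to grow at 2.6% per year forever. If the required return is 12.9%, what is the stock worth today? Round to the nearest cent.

£5.53

Growing perpetuity: P = D₁ / (r − g) = £0.5700 / (0.129 − 0.026) = £5.53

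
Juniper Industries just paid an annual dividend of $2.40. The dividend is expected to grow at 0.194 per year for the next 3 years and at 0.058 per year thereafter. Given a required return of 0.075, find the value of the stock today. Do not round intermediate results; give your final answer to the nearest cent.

$213.58

D_1 = 2.86560
D_2 = 3.42153
D_3 = 4.08530
Terminal value at year 3: TV = D_3×(1+g_2)/(r−g_2) = 4.32225/0.017 = 254.25000
P_0 = D_1/(1+r)^1 + D_2/(1+r)^2 + D_3/(1+r)^3 + TV/(1+r)^3
    = 2.66567 + 2.96076 + 3.28851 + 204.66123 = 213.57617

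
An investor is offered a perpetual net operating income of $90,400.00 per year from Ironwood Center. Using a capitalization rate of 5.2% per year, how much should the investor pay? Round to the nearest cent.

$1738461.54

Level perpetuity: PV = C / r = $90,400.00 / 0.052 = $1,738,461.54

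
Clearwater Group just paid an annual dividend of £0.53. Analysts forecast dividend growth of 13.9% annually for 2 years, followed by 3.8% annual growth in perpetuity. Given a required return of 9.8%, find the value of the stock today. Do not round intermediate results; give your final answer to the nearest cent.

£10.99

D_1 = 0.60367
D_2 = 0.68758
Terminal value at year 2: TV = D_2×(1+g_2)/(r−g_2) = 0.71371/0.06 = 11.89514
P_0 = D_1/(1+r)^1 + D_2/(1+r)^2 + TV/(1+r)^2
    = 0.54979 + 0.57032 + 9.86654 = 10.98665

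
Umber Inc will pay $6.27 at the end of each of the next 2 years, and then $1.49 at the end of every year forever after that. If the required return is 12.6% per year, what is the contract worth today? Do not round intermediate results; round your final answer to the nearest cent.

PV of 2-year annuity: $6.27 × [1 − (1+0.126)^−2] / 0.126 = 10.51366
Perpetuity value at year 2: $1.49 / 0.126 = 11.82540
PV of perpetuity: 11.82540 / (1+0.126)^2 = 9.32693
Total PV = 10.51366 + 9.32693 = 19.84060

$19.84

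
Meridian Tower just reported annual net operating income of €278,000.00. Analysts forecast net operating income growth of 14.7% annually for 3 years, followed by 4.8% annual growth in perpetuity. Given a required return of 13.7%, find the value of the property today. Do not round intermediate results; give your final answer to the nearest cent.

D_1 = 318866.00000
D_2 = 365739.30200
D_3 = 419502.97939
Terminal value at year 3: TV = D_3×(1+g_2)/(r−g_2) = 439639.12240/0.089 = 4939765.42028
P_0 = D_1/(1+r)^1 + D_2/(1+r)^2 + D_3/(1+r)^3 + TV/(1+r)^3
    = 280445.03078 + 282911.56579 + 285399.79417 + 3360662.74478 = 4209419.13552

€4209419.14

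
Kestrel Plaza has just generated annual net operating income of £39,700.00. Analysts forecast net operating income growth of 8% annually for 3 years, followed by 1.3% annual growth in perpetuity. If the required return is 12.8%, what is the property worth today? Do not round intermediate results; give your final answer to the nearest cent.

D_1 = 42876.00000
D_2 = 46306.08000
D_3 = 50010.56640
Terminal value at year 3: TV = D_3×(1+g_2)/(r−g_2) = 50660.70376/0.115 = 440527.85881
P_0 = D_1/(1+r)^1 + D_2/(1+r)^2 + D_3/(1+r)^3 + TV/(1+r)^3
    = 38010.63830 + 36393.16433 + 34844.51904 + 306934.76335 = 416183.08501

£416183.09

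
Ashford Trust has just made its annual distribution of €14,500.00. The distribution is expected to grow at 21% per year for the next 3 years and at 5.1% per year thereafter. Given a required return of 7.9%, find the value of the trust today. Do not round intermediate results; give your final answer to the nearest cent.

€822489.52

D_1 = 17545.00000
D_2 = 21229.45000
D_3 = 25687.63450
Terminal value at year 3: TV = D_3×(1+g_2)/(r−g_2) = 26997.70386/0.028 = 964203.70927
P_0 = D_1/(1+r)^1 + D_2/(1+r)^2 + D_3/(1+r)^3 + TV/(1+r)^3
    = 16260.42632 + 18234.58373 + 20448.42105 + 767546.09027 = 822489.52138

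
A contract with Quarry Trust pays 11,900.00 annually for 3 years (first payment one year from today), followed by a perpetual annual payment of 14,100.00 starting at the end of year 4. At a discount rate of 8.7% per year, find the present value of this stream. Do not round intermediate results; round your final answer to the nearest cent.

PV of 3-year annuity: 11,900.00 × [1 − (1+0.087)^−3] / 0.087 = 30284.19170
Perpetuity value at year 3: 14,100.00 / 0.087 = 162068.96552
PV of perpetuity: 162068.96552 / (1+0.087)^3 = 126186.01569
Total PV = 30284.19170 + 126186.01569 = 156470.20739

156470.21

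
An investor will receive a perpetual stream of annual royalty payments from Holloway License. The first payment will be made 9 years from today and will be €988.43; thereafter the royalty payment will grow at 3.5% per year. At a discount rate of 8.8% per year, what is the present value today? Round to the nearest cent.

€9498.15

Value at end of year 8: C₁ / (r − g) = €988.43 / (0.088 − 0.035) = €18,649.6226
Discount to today: PV = €18,649.6226 / (1 + 0.088)^8 = €18,649.6226 / 1.963501 = €9,498.15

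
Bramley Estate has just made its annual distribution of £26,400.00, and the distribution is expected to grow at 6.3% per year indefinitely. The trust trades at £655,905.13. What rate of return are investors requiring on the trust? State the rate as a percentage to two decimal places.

D₁ = £26,400.00 × 1.063 = £28,063.2000
P = D₁/(r − g) ⇒ r = D₁/P + g = £28,063.2000/£655,905.13 + 0.063 = 0.042785 + 0.063 = 0.105785

10.58%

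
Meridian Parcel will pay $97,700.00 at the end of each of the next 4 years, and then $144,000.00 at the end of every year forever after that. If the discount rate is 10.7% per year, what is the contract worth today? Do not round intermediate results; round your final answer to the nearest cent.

PV of 4-year annuity: $97,700.00 × [1 − (1+0.107)^−4] / 0.107 = 305060.69963
Perpetuity value at year 4: $144,000.00 / 0.107 = 1345794.39252
PV of perpetuity: 1345794.39252 / (1+0.107)^4 = 896165.52102
Total PV = 305060.69963 + 896165.52102 = 1201226.22064

$1201226.22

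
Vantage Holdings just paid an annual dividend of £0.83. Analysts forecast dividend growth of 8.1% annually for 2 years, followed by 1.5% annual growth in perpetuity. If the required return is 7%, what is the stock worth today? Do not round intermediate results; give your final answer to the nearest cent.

D_1 = 0.89723
D_2 = 0.96991
Terminal value at year 2: TV = D_2×(1+g_2)/(r−g_2) = 0.98445/0.055 = 17.89917
P_0 = D_1/(1+r)^1 + D_2/(1+r)^2 + TV/(1+r)^2
    = 0.83853 + 0.84715 + 15.63383 = 17.31951

£17.32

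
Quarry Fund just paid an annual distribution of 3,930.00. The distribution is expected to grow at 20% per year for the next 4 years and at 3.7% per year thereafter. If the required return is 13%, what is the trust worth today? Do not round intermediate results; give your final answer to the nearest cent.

D_1 = 4716.00000
D_2 = 5659.20000
D_3 = 6791.04000
D_4 = 8149.24800
Terminal value at year 4: TV = D_4×(1+g_2)/(r−g_2) = 8450.77018/0.093 = 90868.49652
P_0 = D_1/(1+r)^1 + D_2/(1+r)^2 + D_3/(1+r)^3 + D_4/(1+r)^4 + TV/(1+r)^4
    = 4173.45133 + 4431.98371 + 4706.53137 + 4998.08641 + 55731.35067 = 74041.40350

74041.40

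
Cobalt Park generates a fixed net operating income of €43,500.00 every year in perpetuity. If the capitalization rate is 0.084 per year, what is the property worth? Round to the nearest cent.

€517857.14

Level perpetuity: PV = C / r = €43,500.00 / 0.084 = €517,857.14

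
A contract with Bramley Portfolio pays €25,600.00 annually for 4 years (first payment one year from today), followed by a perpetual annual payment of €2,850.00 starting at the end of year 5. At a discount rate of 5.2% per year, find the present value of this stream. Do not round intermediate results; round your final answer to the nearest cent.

PV of 4-year annuity: €25,600.00 × [1 − (1+0.052)^−4] / 0.052 = 90356.18425
Perpetuity value at year 4: €2,850.00 / 0.052 = 54807.69231
PV of perpetuity: 54807.69231 / (1+0.052)^4 = 44748.50773
Total PV = 90356.18425 + 44748.50773 = 135104.69198

€135104.69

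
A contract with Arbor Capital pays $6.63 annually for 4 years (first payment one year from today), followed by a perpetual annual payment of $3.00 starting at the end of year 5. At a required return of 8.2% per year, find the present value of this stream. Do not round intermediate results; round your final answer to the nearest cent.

$48.56

PV of 4-year annuity: $6.63 × [1 − (1+0.082)^−4] / 0.082 = 21.86200
Perpetuity value at year 4: $3.00 / 0.082 = 36.58537
PV of perpetuity: 36.58537 / (1+0.082)^4 = 26.69306
Total PV = 21.86200 + 26.69306 = 48.55506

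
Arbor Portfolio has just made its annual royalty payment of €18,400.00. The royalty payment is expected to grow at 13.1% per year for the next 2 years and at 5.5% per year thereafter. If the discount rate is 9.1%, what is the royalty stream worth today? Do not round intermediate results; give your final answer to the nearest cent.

€618335.29

D_1 = 20810.40000
D_2 = 23536.56240
Terminal value at year 2: TV = D_2×(1+g_2)/(r−g_2) = 24831.07333/0.036 = 689752.03700
P_0 = D_1/(1+r)^1 + D_2/(1+r)^2 + TV/(1+r)^2
    = 19074.61045 + 19773.95455 + 579486.72372 = 618335.28873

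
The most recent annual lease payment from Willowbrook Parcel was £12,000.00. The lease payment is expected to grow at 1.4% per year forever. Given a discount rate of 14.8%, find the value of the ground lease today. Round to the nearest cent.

D₁ = D₀ × (1 + g) = £12,000.00 × 1.014 = £12,168.0000
Growing perpetuity: P = D₁ / (r − g) = £12,168.0000 / (0.148 − 0.014) = £90,805.97

£90805.97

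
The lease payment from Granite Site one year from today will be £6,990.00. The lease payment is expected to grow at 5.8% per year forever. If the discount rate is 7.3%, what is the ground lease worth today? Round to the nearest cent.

Growing perpetuity: P = D₁ / (r − g) = £6,990.0000 / (0.073 − 0.058) = £466,000.00

£466000.00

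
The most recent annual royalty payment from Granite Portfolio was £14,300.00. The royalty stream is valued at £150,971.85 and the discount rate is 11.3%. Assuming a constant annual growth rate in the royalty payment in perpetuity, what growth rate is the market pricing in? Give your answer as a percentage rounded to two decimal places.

1.67%

P = D₀(1+g)/(r−g) ⇒ P(r−g) = D₀(1+g) ⇒ g(P+D₀) = P·r − D₀
g = (P·r − D₀)/(P + D₀) = (£150,971.85×0.113 − £14,300.00) / (£150,971.85 + £14,300.00) = 0.016699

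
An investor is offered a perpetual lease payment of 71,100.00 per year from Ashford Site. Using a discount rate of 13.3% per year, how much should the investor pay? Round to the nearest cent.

Level perpetuity: PV = C / r = 71,100.00 / 0.133 = 534,586.47

534586.47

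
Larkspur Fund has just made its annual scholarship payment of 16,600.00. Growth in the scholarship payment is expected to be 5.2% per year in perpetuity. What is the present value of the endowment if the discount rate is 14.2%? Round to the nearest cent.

D₁ = D₀ × (1 + g) = 16,600.00 × 1.052 = 17,463.2000
Growing perpetuity: P = D₁ / (r − g) = 17,463.2000 / (0.142 − 0.052) = 194,035.56

194035.56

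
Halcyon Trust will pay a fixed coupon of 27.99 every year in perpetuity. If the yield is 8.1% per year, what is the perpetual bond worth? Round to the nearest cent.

345.56

Level perpetuity: PV = C / r = 27.99 / 0.081 = 345.56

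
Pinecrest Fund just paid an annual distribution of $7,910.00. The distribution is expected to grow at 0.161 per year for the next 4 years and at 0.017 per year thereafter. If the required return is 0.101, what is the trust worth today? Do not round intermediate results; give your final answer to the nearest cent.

D_1 = 9183.51000
D_2 = 10662.05511
D_3 = 12378.64598
D_4 = 14371.60799
Terminal value at year 4: TV = D_4×(1+g_2)/(r−g_2) = 14615.92532/0.084 = 173999.11097
P_0 = D_1/(1+r)^1 + D_2/(1+r)^2 + D_3/(1+r)^3 + D_4/(1+r)^4 + TV/(1+r)^4
    = 8341.06267 + 8795.61649 + 9274.94164 + 9780.38805 + 118412.55538 = 154604.56424

$154604.56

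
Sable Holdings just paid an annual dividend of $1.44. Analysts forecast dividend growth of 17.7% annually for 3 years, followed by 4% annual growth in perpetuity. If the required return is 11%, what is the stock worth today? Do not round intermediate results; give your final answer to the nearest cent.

D_1 = 1.69488
D_2 = 1.99487
D_3 = 2.34797
Terminal value at year 3: TV = D_3×(1+g_2)/(r−g_2) = 2.44189/0.07 = 34.88407
P_0 = D_1/(1+r)^1 + D_2/(1+r)^2 + D_3/(1+r)^3 + TV/(1+r)^3
    = 1.52692 + 1.61908 + 1.71681 + 25.50693 = 30.36975

$30.37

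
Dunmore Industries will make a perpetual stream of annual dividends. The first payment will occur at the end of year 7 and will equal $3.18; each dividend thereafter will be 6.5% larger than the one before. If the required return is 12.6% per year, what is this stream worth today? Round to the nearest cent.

Value at end of year 6: C₁ / (r − g) = $3.18 / (0.126 − 0.065) = $52.1311
Discount to today: PV = $52.1311 / (1 + 0.126)^6 = $52.1311 / 2.038123 = $25.58

$25.58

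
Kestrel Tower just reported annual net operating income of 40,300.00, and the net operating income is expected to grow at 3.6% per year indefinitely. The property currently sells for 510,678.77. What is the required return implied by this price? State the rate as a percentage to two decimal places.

D₁ = 40,300.00 × 1.036 = 41,750.8000
P = D₁/(r − g) ⇒ r = D₁/P + g = 41,750.8000/510,678.77 + 0.036 = 0.081756 + 0.036 = 0.117756

11.78%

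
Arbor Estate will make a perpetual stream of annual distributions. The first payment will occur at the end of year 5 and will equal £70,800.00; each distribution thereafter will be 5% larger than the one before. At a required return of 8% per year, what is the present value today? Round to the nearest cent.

£1734670.45

Value at end of year 4: C₁ / (r − g) = £70,800.00 / (0.08 − 0.05) = £2,360,000.0000
Discount to today: PV = £2,360,000.0000 / (1 + 0.08)^4 = £2,360,000.0000 / 1.360489 = £1,734,670.45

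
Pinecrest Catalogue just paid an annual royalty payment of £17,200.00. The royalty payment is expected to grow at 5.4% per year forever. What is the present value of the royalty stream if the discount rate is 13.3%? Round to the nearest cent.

D₁ = D₀ × (1 + g) = £17,200.00 × 1.054 = £18,128.8000
Growing perpetuity: P = D₁ / (r − g) = £18,128.8000 / (0.133 − 0.054) = £229,478.48

£229478.48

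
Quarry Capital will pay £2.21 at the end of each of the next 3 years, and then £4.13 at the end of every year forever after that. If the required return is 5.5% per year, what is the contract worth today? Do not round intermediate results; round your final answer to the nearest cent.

PV of 3-year annuity: £2.21 × [1 − (1+0.055)^−3] / 0.055 = 5.96243
Perpetuity value at year 3: £4.13 / 0.055 = 75.09091
PV of perpetuity: 75.09091 / (1+0.055)^3 = 63.94844
Total PV = 5.96243 + 63.94844 = 69.91088

£69.91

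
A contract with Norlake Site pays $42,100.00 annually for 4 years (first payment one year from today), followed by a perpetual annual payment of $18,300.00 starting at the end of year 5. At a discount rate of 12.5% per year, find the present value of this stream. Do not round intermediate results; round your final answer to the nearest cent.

PV of 4-year annuity: $42,100.00 × [1 − (1+0.125)^−4] / 0.125 = 126537.41808
Perpetuity value at year 4: $18,300.00 / 0.125 = 146400.00000
PV of perpetuity: 146400.00000 / (1+0.125)^4 = 91396.79927
Total PV = 126537.41808 + 91396.79927 = 217934.21734

$217934.22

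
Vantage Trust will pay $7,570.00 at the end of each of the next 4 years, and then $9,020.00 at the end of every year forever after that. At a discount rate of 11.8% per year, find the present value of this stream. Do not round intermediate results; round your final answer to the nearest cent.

PV of 4-year annuity: $7,570.00 × [1 − (1+0.118)^−4] / 0.118 = 23089.92219
Perpetuity value at year 4: $9,020.00 / 0.118 = 76440.67797
PV of perpetuity: 76440.67797 / (1+0.118)^4 = 48927.98336
Total PV = 23089.92219 + 48927.98336 = 72017.90555

$72017.91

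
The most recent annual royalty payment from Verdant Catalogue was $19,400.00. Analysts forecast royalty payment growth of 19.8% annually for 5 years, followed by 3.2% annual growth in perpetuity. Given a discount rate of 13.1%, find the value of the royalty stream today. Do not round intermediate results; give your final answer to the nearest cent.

D_1 = 23241.20000
D_2 = 27842.95760
D_3 = 33355.86320
D_4 = 39960.32412
D_5 = 47872.46829
Terminal value at year 5: TV = D_5×(1+g_2)/(r−g_2) = 49404.38728/0.099 = 499034.21495
P_0 = D_1/(1+r)^1 + D_2/(1+r)^2 + D_3/(1+r)^3 + D_4/(1+r)^4 + D_5/(1+r)^5 + TV/(1+r)^5
    = 20549.24845 + 21766.57794 + 23056.02155 + 24421.85129 + 25868.59226 + 269660.47691 = 385322.76840

$385322.77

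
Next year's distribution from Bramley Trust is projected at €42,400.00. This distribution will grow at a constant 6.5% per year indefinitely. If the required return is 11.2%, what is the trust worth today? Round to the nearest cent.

Growing perpetuity: P = D₁ / (r − g) = €42,400.0000 / (0.112 − 0.065) = €902,127.66

€902127.66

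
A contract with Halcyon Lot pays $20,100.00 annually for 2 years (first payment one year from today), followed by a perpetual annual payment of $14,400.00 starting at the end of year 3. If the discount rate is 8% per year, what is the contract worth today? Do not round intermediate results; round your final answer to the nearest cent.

$190164.61

PV of 2-year annuity: $20,100.00 × [1 − (1+0.08)^−2] / 0.08 = 35843.62140
Perpetuity value at year 2: $14,400.00 / 0.08 = 180000.00000
PV of perpetuity: 180000.00000 / (1+0.08)^2 = 154320.98765
Total PV = 35843.62140 + 154320.98765 = 190164.60905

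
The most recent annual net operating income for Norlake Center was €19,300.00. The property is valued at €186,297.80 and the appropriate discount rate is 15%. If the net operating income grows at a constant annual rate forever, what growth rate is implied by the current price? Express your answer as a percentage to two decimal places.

4.20%

P = D₀(1+g)/(r−g) ⇒ P(r−g) = D₀(1+g) ⇒ g(P+D₀) = P·r − D₀
g = (P·r − D₀)/(P + D₀) = (€186,297.80×0.15 − €19,300.00) / (€186,297.80 + €19,300.00) = 0.042047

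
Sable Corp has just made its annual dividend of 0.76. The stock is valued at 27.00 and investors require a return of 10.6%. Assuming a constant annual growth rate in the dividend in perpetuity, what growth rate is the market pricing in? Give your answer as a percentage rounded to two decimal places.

7.57%

P = D₀(1+g)/(r−g) ⇒ P(r−g) = D₀(1+g) ⇒ g(P+D₀) = P·r − D₀
g = (P·r − D₀)/(P + D₀) = (27.00×0.106 − 0.76) / (27.00 + 0.76) = 0.075720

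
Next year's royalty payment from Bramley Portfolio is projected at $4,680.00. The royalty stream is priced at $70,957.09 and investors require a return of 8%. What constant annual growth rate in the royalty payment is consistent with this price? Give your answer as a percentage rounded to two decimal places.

P = D₁/(r−g) ⇒ g = r − D₁/P = 0.08 − $4,680.00/$70,957.09 = 0.014045

1.40%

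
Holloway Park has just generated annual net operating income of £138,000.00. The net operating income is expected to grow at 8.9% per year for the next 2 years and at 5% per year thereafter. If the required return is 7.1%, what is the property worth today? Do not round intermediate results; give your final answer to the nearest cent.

£7416878.75

D_1 = 150282.00000
D_2 = 163657.09800
Terminal value at year 2: TV = D_2×(1+g_2)/(r−g_2) = 171839.95290/0.021 = 8182854.90000
P_0 = D_1/(1+r)^1 + D_2/(1+r)^2 + TV/(1+r)^2
    = 140319.32773 + 142677.63576 + 7133881.78801 = 7416878.75150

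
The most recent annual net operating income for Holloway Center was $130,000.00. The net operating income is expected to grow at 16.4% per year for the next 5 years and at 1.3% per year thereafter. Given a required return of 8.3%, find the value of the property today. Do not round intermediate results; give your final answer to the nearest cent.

D_1 = 151320.00000
D_2 = 176136.48000
D_3 = 205022.86272
D_4 = 238646.61221
D_5 = 277784.65661
Terminal value at year 5: TV = D_5×(1+g_2)/(r−g_2) = 281395.85714/0.07 = 4019940.81634
P_0 = D_1/(1+r)^1 + D_2/(1+r)^2 + D_3/(1+r)^3 + D_4/(1+r)^4 + D_5/(1+r)^5 + TV/(1+r)^5
    = 139722.99169 + 150173.18774 + 161404.97741 + 173476.81782 + 186451.53827 + 2698220.11813 = 3509449.63107

$3509449.63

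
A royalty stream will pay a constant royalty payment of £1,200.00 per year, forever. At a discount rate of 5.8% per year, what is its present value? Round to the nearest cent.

£20689.66

Level perpetuity: PV = C / r = £1,200.00 / 0.058 = £20,689.66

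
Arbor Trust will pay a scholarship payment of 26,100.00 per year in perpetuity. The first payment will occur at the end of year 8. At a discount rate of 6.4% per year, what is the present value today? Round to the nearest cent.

264161.27

Value at end of year 7: C / r = 26,100.00 / 0.064 = 407,812.5000
Discount to today: PV = 407,812.5000 / (1 + 0.064)^7 = 407,812.5000 / 1.543801 = 264,161.27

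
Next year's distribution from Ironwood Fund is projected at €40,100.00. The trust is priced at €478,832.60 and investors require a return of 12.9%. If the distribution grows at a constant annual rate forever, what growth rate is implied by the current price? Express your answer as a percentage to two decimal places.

4.53%

P = D₁/(r−g) ⇒ g = r − D₁/P = 0.129 − €40,100.00/€478,832.60 = 0.045255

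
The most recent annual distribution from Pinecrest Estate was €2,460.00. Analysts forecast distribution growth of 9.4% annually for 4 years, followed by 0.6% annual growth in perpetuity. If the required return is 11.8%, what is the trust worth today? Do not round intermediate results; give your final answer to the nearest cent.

€29582.09

D_1 = 2691.24000
D_2 = 2944.21656
D_3 = 3220.97292
D_4 = 3523.74437
Terminal value at year 4: TV = D_4×(1+g_2)/(r−g_2) = 3544.88684/0.112 = 31650.77533
P_0 = D_1/(1+r)^1 + D_2/(1+r)^2 + D_3/(1+r)^3 + D_4/(1+r)^4 + TV/(1+r)^4
    = 2407.19141 + 2355.51646 + 2304.95081 + 2255.47065 + 20258.95963 = 29582.08897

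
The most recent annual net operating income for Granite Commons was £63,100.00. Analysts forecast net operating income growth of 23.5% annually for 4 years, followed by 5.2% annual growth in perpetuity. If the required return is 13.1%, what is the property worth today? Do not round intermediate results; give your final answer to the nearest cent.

£1510643.76

D_1 = 77928.50000
D_2 = 96241.69750
D_3 = 118858.49641
D_4 = 146790.24307
Terminal value at year 4: TV = D_4×(1+g_2)/(r−g_2) = 154423.33571/0.079 = 1954725.76847
P_0 = D_1/(1+r)^1 + D_2/(1+r)^2 + D_3/(1+r)^3 + D_4/(1+r)^4 + TV/(1+r)^4
    = 68902.29885 + 75238.14242 + 82156.59230 + 89711.22148 + 1194635.50627 = 1510643.76132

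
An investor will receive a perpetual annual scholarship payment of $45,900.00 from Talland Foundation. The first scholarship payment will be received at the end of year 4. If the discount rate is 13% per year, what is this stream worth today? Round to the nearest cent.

$244700.02

Value at end of year 3: C / r = $45,900.00 / 0.13 = $353,076.9231
Discount to today: PV = $353,076.9231 / (1 + 0.13)^3 = $353,076.9231 / 1.442897 = $244,700.02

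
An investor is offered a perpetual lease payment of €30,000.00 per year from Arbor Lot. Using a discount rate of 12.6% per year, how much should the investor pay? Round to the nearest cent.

Level perpetuity: PV = C / r = €30,000.00 / 0.126 = €238,095.24

€238095.24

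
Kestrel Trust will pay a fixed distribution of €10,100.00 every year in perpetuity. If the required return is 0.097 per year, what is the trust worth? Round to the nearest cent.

Level perpetuity: PV = C / r = €10,100.00 / 0.097 = €104,123.71

€104123.71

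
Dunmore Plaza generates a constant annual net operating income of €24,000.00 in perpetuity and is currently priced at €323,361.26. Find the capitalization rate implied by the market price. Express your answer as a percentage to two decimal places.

P = C/r ⇒ r = C/P = €24,000.00/€323,361.26 = 0.074220

7.42%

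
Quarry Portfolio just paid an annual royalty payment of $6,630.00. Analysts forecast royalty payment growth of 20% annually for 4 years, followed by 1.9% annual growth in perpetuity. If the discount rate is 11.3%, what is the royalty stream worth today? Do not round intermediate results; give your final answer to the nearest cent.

$129242.66

D_1 = 7956.00000
D_2 = 9547.20000
D_3 = 11456.64000
D_4 = 13747.96800
Terminal value at year 4: TV = D_4×(1+g_2)/(r−g_2) = 14009.17939/0.094 = 149033.82332
P_0 = D_1/(1+r)^1 + D_2/(1+r)^2 + D_3/(1+r)^3 + D_4/(1+r)^4 + TV/(1+r)^4
    = 7148.24798 + 7707.00591 + 8309.44033 + 8958.96532 + 97118.99635 = 129242.65588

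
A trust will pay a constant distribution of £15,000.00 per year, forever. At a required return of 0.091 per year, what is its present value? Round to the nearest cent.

Level perpetuity: PV = C / r = £15,000.00 / 0.091 = £164,835.16

£164835.16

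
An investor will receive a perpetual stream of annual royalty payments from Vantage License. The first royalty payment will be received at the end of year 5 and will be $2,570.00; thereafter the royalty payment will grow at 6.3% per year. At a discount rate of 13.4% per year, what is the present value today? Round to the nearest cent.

$21888.83

Value at end of year 4: C₁ / (r − g) = $2,570.00 / (0.134 − 0.063) = $36,197.1831
Discount to today: PV = $36,197.1831 / (1 + 0.134)^4 = $36,197.1831 / 1.653683 = $21,888.83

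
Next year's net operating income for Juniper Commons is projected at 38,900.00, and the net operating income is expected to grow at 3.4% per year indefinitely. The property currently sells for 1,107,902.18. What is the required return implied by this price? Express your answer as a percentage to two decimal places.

P = D₁/(r − g) ⇒ r = D₁/P + g = 38,900.0000/1,107,902.18 + 0.034 = 0.035111 + 0.034 = 0.069111

6.91%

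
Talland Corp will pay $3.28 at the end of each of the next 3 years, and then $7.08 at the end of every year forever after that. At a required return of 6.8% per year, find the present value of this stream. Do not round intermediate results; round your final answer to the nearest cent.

$94.11

PV of 3-year annuity: $3.28 × [1 − (1+0.068)^−3] / 0.068 = 8.63931
Perpetuity value at year 3: $7.08 / 0.068 = 104.11765
PV of perpetuity: 104.11765 / (1+0.068)^3 = 85.46939
Total PV = 8.63931 + 85.46939 = 94.10869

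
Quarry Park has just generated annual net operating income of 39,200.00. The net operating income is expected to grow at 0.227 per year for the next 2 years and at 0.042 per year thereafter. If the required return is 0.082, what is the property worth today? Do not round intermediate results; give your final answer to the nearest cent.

D_1 = 48098.40000
D_2 = 59016.73680
Terminal value at year 2: TV = D_2×(1+g_2)/(r−g_2) = 61495.43975/0.04 = 1537385.99364
P_0 = D_1/(1+r)^1 + D_2/(1+r)^2 + TV/(1+r)^2
    = 44453.23475 + 50410.46122 + 1313192.51475 = 1408056.21072

1408056.21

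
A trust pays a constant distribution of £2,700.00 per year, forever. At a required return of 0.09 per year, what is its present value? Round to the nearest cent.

Level perpetuity: PV = C / r = £2,700.00 / 0.09 = £30,000.00

£30000.00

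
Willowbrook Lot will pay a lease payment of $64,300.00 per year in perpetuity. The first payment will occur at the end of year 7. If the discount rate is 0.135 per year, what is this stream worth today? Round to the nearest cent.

Value at end of year 6: C / r = $64,300.00 / 0.135 = $476,296.2963
Discount to today: PV = $476,296.2963 / (1 + 0.135)^6 = $476,296.2963 / 2.137840 = $222,793.25

$222793.25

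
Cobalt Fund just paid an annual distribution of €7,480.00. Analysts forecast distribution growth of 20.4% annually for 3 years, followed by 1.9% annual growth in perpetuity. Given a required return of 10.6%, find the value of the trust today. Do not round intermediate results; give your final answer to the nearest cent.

€139680.81

D_1 = 9005.92000
D_2 = 10843.12768
D_3 = 13055.12573
Terminal value at year 3: TV = D_3×(1+g_2)/(r−g_2) = 13303.17312/0.087 = 152910.03581
P_0 = D_1/(1+r)^1 + D_2/(1+r)^2 + D_3/(1+r)^3 + TV/(1+r)^3
    = 8142.78481 + 8864.29739 + 9649.74146 + 113023.98331 = 139680.80697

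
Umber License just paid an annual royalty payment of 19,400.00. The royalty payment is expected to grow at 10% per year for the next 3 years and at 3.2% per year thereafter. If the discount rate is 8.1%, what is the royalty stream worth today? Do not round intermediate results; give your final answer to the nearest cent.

490783.01

D_1 = 21340.00000
D_2 = 23474.00000
D_3 = 25821.40000
Terminal value at year 3: TV = D_3×(1+g_2)/(r−g_2) = 26647.68480/0.049 = 543830.30204
P_0 = D_1/(1+r)^1 + D_2/(1+r)^2 + D_3/(1+r)^3 + TV/(1+r)^3
    = 19740.98057 + 20087.95433 + 20441.02661 + 430513.05019 = 490783.01170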